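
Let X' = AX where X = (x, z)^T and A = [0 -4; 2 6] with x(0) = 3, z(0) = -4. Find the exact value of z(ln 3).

-396

A = [[0,-4],[2,6]]; eigenvalues λ = 4, 2.
Eigenvectors: (1,-1) for λ=4, (2,-1) for λ=2.
From the initial condition, c_1 = 5, c_2 = -1.
z(ln 3) = (5)(3^4)(-1) + (-1)(3^2)(-1) = -396.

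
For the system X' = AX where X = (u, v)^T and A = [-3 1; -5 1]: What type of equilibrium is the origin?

A = [[-3,1],[-5,1]]; det(A-λI) = λ^2 + 2λ + 2.
λ = -1 ± i: negative real part.

stable spiral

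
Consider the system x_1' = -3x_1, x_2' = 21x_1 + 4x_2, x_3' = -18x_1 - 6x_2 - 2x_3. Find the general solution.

Coefficient matrix A = [[-3, 0, 0], [21, 4, 0], [-18, -6, -2]].
det(A - λI) = 0 gives eigenvalues λ = 4, -3, -2.
For λ=4: eigenvector (0,1,-1).
For λ=-3: eigenvector (1,-3,0).
For λ=-2: eigenvector (0,0,1).
General solution: K_1e^(4t)(0,1,-1) + K_2e^(-3t)(1,-3,0) + K_3e^(-2t)(0,0,1).

x_1(t) = K_2e^(-3t), x_2(t) = K_1e^(4t) - 3K_2e^(-3t), x_3(t) = -K_1e^(4t) + K_3e^(-2t)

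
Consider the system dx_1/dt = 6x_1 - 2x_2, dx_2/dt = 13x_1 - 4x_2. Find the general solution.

Coefficient matrix A = [[6, -2], [13, -4]].
Characteristic polynomial det(A - λI) = λ^2 - 2λ + 2 = 0.
Eigenvalues λ = 1 ± i (complex conjugate pair).
For λ=1+i: an eigenvector is (1,2) - i(1,3) = (1 - i, 2 - 3i).
A real fundamental pair from Re and Im of e^((1+i)t)v: X_1 = e^(t)(cos(t)·(1,2) + sin(t)·(1,3)), X_2 = e^(t)(sin(t)·(1,2) - cos(t)·(1,3)).
General solution: C_1X_1 + C_2X_2.

x_1(t) = C_1e^(t)sin(t) + C_1e^(t)cos(t) + C_2e^(t)sin(t) - C_2e^(t)cos(t), x_2(t) = 3C_1e^(t)sin(t) + 2C_1e^(t)cos(t) + 2C_2e^(t)sin(t) - 3C_2e^(t)cos(t)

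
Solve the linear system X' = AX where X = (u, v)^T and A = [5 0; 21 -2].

Coefficient matrix A = [[5, 0], [21, -2]].
Characteristic polynomial det(A - λI) = λ^2 - 3λ - 10 = 0.
Eigenvalues λ = -2, 5.
For λ=-2: (A-λI) row 1 is [7, 0], so an eigenvector is (0, -1).
For λ=5: (A-λI) row 2 is [21, -7], so an eigenvector is (-1, -3).
General solution: c_1e^(-2t)(0,-1) + c_2e^(5t)(-1,-3).

u(t) = -c_2e^(5t), v(t) = -c_1e^(-2t) - 3c_2e^(5t)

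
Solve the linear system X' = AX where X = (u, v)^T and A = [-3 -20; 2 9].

u(t) = C_1e^(3t)sin(2t) + 3C_1e^(3t)cos(2t) + 3C_2e^(3t)sin(2t) - C_2e^(3t)cos(2t), v(t) = -C_1e^(3t)cos(2t) - C_2e^(3t)sin(2t)

Coefficient matrix A = [[-3, -20], [2, 9]].
Characteristic polynomial det(A - λI) = λ^2 - 6λ + 13 = 0.
Eigenvalues λ = 3 ± 2i (complex conjugate pair).
For λ=3+2i: an eigenvector is (3,-1) - i(1,0) = (3 - i, -1).
A real fundamental pair from Re and Im of e^((3+2i)t)v: X_1 = e^(3t)(cos(2t)·(3,-1) + sin(2t)·(1,0)), X_2 = e^(3t)(sin(2t)·(3,-1) - cos(2t)·(1,0)).
General solution: C_1X_1 + C_2X_2.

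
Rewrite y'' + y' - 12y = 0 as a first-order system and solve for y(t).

y(t) = C_1e^(3t) + C_2e^(-4t)

Let x_1 = y, x_2 = y'. Then x_1' = x_2 and x_2' = 12x_1 - x_2.
A = [[0,1],[12,-1]]; det(A-λI) = λ^2 + λ - 12.
Eigenvalues λ = 3, -4 with eigenvectors (1,3), (1,-4).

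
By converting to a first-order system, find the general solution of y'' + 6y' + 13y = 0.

Let x_1 = y, x_2 = y'. Then x_1' = x_2 and x_2' = -13x_1 - 6x_2.
A = [[0,1],[-13,-6]]; det(A-λI) = λ^2 + 6λ + 13.
Eigenvalues λ = -3 ± 2i.

y(t) = c_1e^(-3t)cos(2t) + c_2e^(-3t)sin(2t)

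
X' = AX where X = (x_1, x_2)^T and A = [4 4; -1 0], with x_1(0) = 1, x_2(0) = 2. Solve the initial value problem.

x_1(t) = 10te^(2t) + e^(2t), x_2(t) = -5te^(2t) + 2e^(2t)

Coefficient matrix A = [[4, 4], [-1, 0]].
Characteristic polynomial det(A - λI) = λ^2 - 4λ + 4 = 0.
Single eigenvalue λ = 2 with algebraic multiplicity 2.
Eigenvector v = (2,-1); generalized eigenvector w with (A-λI)w=v is (1,0).
General solution: e^(2t)[K_1·v + K_2·(t·v + w)].
Applying x_1(0)=1, x_2(0)=2 gives K_1=-2, K_2=5.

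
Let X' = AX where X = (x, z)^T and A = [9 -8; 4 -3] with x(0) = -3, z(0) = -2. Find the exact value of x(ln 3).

-489

A = [[9,-8],[4,-3]]; eigenvalues λ = 1, 5.
Eigenvectors: (-1,-1) for λ=1, (2,1) for λ=5.
From the initial condition, c_1 = 1, c_2 = -1.
x(ln 3) = (1)(3^1)(-1) + (-1)(3^5)(2) = -489.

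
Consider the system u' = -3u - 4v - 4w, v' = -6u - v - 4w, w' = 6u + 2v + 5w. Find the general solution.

u(t) = K_1e^(-3t) - K_2e^(t), v(t) = K_1e^(-3t) - K_2e^(t) + K_3e^(3t), w(t) = -K_1e^(-3t) + 2K_2e^(t) - K_3e^(3t)

Coefficient matrix A = [[-3, -4, -4], [-6, -1, -4], [6, 2, 5]].
det(A - λI) = 0 gives eigenvalues λ = -3, 1, 3.
For λ=-3: eigenvector (1,1,-1).
For λ=1: eigenvector (-1,-1,2).
For λ=3: eigenvector (0,1,-1).
General solution: K_1e^(-3t)(1,1,-1) + K_2e^(t)(-1,-1,2) + K_3e^(3t)(0,1,-1).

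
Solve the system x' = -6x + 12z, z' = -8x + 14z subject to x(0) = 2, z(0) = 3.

x(t) = 5e^(6t) - 3e^(2t), z(t) = 5e^(6t) - 2e^(2t)

Coefficient matrix A = [[-6, 12], [-8, 14]].
Characteristic polynomial det(A - λI) = λ^2 - 8λ + 12 = 0.
Eigenvalues λ = 2, 6.
For λ=2: (A-λI) row 1 is [-8, 12], so an eigenvector is (-3, -2).
For λ=6: (A-λI) row 1 is [-12, 12], so an eigenvector is (-1, -1).
General solution: K_1e^(2t)(-3,-2) + K_2e^(6t)(-1,-1).
Applying x(0)=2, z(0)=3 gives K_1=1, K_2=-5.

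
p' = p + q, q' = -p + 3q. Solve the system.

Coefficient matrix A = [[1, 1], [-1, 3]].
Characteristic polynomial det(A - λI) = λ^2 - 4λ + 4 = 0.
Single eigenvalue λ = 2 with algebraic multiplicity 2.
Eigenvector v = (1,1); generalized eigenvector w with (A-λI)w=v is (-1,0).
General solution: e^(2t)[c_1·v + c_2·(t·v + w)].

p(t) = c_1e^(2t) + c_2te^(2t) - c_2e^(2t), q(t) = c_1e^(2t) + c_2te^(2t)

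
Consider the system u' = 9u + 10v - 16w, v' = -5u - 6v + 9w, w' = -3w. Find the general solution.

u(t) = 3K_1e^(-3t) - K_2e^(-t) + 2K_3e^(4t), v(t) = -2K_1e^(-3t) + K_2e^(-t) - K_3e^(4t), w(t) = K_1e^(-3t)

Coefficient matrix A = [[9, 10, -16], [-5, -6, 9], [0, 0, -3]].
det(A - λI) = 0 gives eigenvalues λ = -3, -1, 4.
For λ=-3: eigenvector (3,-2,1).
For λ=-1: eigenvector (-1,1,0).
For λ=4: eigenvector (2,-1,0).
General solution: K_1e^(-3t)(3,-2,1) + K_2e^(-t)(-1,1,0) + K_3e^(4t)(2,-1,0).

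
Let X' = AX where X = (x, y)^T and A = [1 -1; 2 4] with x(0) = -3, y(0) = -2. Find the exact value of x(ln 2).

8

A = [[1,-1],[2,4]]; eigenvalues λ = 2, 3.
Eigenvectors: (-1,1) for λ=2, (-1,2) for λ=3.
From the initial condition, c_1 = 8, c_2 = -5.
x(ln 2) = (8)(2^2)(-1) + (-5)(2^3)(-1) = 8.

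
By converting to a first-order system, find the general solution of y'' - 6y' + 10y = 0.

y(t) = C_1e^(3t)cos(t) + C_2e^(3t)sin(t)

Let x_1 = y, x_2 = y'. Then x_1' = x_2 and x_2' = -10x_1 + 6x_2.
A = [[0,1],[-10,6]]; det(A-λI) = λ^2 - 6λ + 10.
Eigenvalues λ = 3 ± i.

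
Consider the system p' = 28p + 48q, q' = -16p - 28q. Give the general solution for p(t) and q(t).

p(t) = 3C_1e^(-4t) + 2C_2e^(4t), q(t) = -2C_1e^(-4t) - C_2e^(4t)

Coefficient matrix A = [[28, 48], [-16, -28]].
Characteristic polynomial det(A - λI) = λ^2 - 16 = 0.
Eigenvalues λ = -4, 4.
For λ=-4: (A-λI) row 1 is [32, 48], so an eigenvector is (3, -2).
For λ=4: (A-λI) row 1 is [24, 48], so an eigenvector is (2, -1).
General solution: C_1e^(-4t)(3,-2) + C_2e^(4t)(2,-1).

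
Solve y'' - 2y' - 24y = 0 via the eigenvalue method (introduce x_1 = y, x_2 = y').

Let x_1 = y, x_2 = y'. Then x_1' = x_2 and x_2' = 24x_1 + 2x_2.
A = [[0,1],[24,2]]; det(A-λI) = λ^2 - 2λ - 24.
Eigenvalues λ = -4, 6 with eigenvectors (1,-4), (1,6).

y(t) = K_1e^(-4t) + K_2e^(6t)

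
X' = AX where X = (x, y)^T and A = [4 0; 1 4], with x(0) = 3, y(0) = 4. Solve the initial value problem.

Coefficient matrix A = [[4, 0], [1, 4]].
Characteristic polynomial det(A - λI) = λ^2 - 8λ + 16 = 0.
Single eigenvalue λ = 4 with algebraic multiplicity 2.
Eigenvector v = (0,-1); generalized eigenvector w with (A-λI)w=v is (-1,1).
General solution: e^(4t)[c_1·v + c_2·(t·v + w)].
Applying x(0)=3, y(0)=4 gives c_1=-7, c_2=-3.

x(t) = 3e^(4t), y(t) = 3te^(4t) + 4e^(4t)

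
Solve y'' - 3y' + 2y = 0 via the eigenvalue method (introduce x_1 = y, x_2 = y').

y(t) = C_1e^(t) + C_2e^(2t)

Let x_1 = y, x_2 = y'. Then x_1' = x_2 and x_2' = -2x_1 + 3x_2.
A = [[0,1],[-2,3]]; det(A-λI) = λ^2 - 3λ + 2.
Eigenvalues λ = 1, 2 with eigenvectors (1,1), (1,2).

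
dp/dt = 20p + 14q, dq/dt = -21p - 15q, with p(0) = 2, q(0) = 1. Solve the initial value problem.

Coefficient matrix A = [[20, 14], [-21, -15]].
Characteristic polynomial det(A - λI) = λ^2 - 5λ - 6 = 0.
Eigenvalues λ = -1, 6.
For λ=-1: (A-λI) row 1 is [21, 14], so an eigenvector is (2, -3).
For λ=6: (A-λI) row 1 is [14, 14], so an eigenvector is (-1, 1).
General solution: K_1e^(-t)(2,-3) + K_2e^(6t)(-1,1).
Applying p(0)=2, q(0)=1 gives K_1=-3, K_2=-8.

p(t) = 8e^(6t) - 6e^(-t), q(t) = -8e^(6t) + 9e^(-t)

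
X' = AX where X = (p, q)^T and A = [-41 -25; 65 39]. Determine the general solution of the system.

p(t) = -c_1e^(-t)sin(5t) + 2c_1e^(-t)cos(5t) + 2c_2e^(-t)sin(5t) + c_2e^(-t)cos(5t), q(t) = 2c_1e^(-t)sin(5t) - 3c_1e^(-t)cos(5t) - 3c_2e^(-t)sin(5t) - 2c_2e^(-t)cos(5t)

Coefficient matrix A = [[-41, -25], [65, 39]].
Characteristic polynomial det(A - λI) = λ^2 + 2λ + 26 = 0.
Eigenvalues λ = -1 ± 5i (complex conjugate pair).
For λ=-1+5i: an eigenvector is (2,-3) - i(-1,2) = (2 + i, -3 - 2i).
A real fundamental pair from Re and Im of e^((-1+5i)t)v: X_1 = e^(-t)(cos(5t)·(2,-3) + sin(5t)·(-1,2)), X_2 = e^(-t)(sin(5t)·(2,-3) - cos(5t)·(-1,2)).
General solution: c_1X_1 + c_2X_2.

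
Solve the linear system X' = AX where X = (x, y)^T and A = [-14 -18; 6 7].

x(t) = 3C_1e^(-2t) - 2C_2e^(-5t), y(t) = -2C_1e^(-2t) + C_2e^(-5t)

Coefficient matrix A = [[-14, -18], [6, 7]].
Characteristic polynomial det(A - λI) = λ^2 + 7λ + 10 = 0.
Eigenvalues λ = -2, -5.
For λ=-2: (A-λI) row 1 is [-12, -18], so an eigenvector is (3, -2).
For λ=-5: (A-λI) row 1 is [-9, -18], so an eigenvector is (-2, 1).
General solution: C_1e^(-2t)(3,-2) + C_2e^(-5t)(-2,1).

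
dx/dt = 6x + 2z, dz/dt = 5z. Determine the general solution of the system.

Coefficient matrix A = [[6, 2], [0, 5]].
Characteristic polynomial det(A - λI) = λ^2 - 11λ + 30 = 0.
Eigenvalues λ = 6, 5.
For λ=6: (A-λI) row 1 is [0, 2], so an eigenvector is (1, 0).
For λ=5: (A-λI) row 1 is [1, 2], so an eigenvector is (2, -1).
General solution: K_1e^(6t)(1,0) + K_2e^(5t)(2,-1).

x(t) = K_1e^(6t) + 2K_2e^(5t), z(t) = -K_2e^(5t)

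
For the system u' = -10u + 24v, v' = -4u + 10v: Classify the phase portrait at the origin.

A = [[-10,24],[-4,10]]; det(A-λI) = λ^2 - 4.
λ = -2, 2: opposite signs.

saddle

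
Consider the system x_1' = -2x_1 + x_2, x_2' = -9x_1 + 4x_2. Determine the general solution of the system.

Coefficient matrix A = [[-2, 1], [-9, 4]].
Characteristic polynomial det(A - λI) = λ^2 - 2λ + 1 = 0.
Single eigenvalue λ = 1 with algebraic multiplicity 2.
Eigenvector v = (-1,-3); generalized eigenvector w with (A-λI)w=v is (0,-1).
General solution: e^(t)[K_1·v + K_2·(t·v + w)].

x_1(t) = -K_1e^(t) - K_2te^(t), x_2(t) = -3K_1e^(t) - 3K_2te^(t) - K_2e^(t)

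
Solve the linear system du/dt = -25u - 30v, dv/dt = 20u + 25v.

Coefficient matrix A = [[-25, -30], [20, 25]].
Characteristic polynomial det(A - λI) = λ^2 - 25 = 0.
Eigenvalues λ = 5, -5.
For λ=5: (A-λI) row 1 is [-30, -30], so an eigenvector is (-1, 1).
For λ=-5: (A-λI) row 1 is [-20, -30], so an eigenvector is (-3, 2).
General solution: K_1e^(5t)(-1,1) + K_2e^(-5t)(-3,2).

u(t) = -K_1e^(5t) - 3K_2e^(-5t), v(t) = K_1e^(5t) + 2K_2e^(-5t)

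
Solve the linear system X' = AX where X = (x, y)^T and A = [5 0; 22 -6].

Coefficient matrix A = [[5, 0], [22, -6]].
Characteristic polynomial det(A - λI) = λ^2 + λ - 30 = 0.
Eigenvalues λ = 5, -6.
For λ=5: (A-λI) row 2 is [22, -11], so an eigenvector is (-1, -2).
For λ=-6: (A-λI) row 1 is [11, 0], so an eigenvector is (0, 1).
General solution: C_1e^(5t)(-1,-2) + C_2e^(-6t)(0,1).

x(t) = -C_1e^(5t), y(t) = -2C_1e^(5t) + C_2e^(-6t)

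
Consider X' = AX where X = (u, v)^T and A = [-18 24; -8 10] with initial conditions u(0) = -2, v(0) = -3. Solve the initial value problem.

u(t) = -12e^(-2t) + 10e^(-6t), v(t) = -8e^(-2t) + 5e^(-6t)

Coefficient matrix A = [[-18, 24], [-8, 10]].
Characteristic polynomial det(A - λI) = λ^2 + 8λ + 12 = 0.
Eigenvalues λ = -2, -6.
For λ=-2: (A-λI) row 1 is [-16, 24], so an eigenvector is (3, 2).
For λ=-6: (A-λI) row 1 is [-12, 24], so an eigenvector is (-2, -1).
General solution: K_1e^(-2t)(3,2) + K_2e^(-6t)(-2,-1).
Applying u(0)=-2, v(0)=-3 gives K_1=-4, K_2=-5.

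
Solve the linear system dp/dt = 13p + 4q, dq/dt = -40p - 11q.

Coefficient matrix A = [[13, 4], [-40, -11]].
Characteristic polynomial det(A - λI) = λ^2 - 2λ + 17 = 0.
Eigenvalues λ = 1 ± 4i (complex conjugate pair).
For λ=1+4i: an eigenvector is (1,-3) - i(0,-1) = (1, -3 + i).
A real fundamental pair from Re and Im of e^((1+4i)t)v: X_1 = e^(t)(cos(4t)·(1,-3) + sin(4t)·(0,-1)), X_2 = e^(t)(sin(4t)·(1,-3) - cos(4t)·(0,-1)).
General solution: C_1X_1 + C_2X_2.

p(t) = C_1e^(t)cos(4t) + C_2e^(t)sin(4t), q(t) = -C_1e^(t)sin(4t) - 3C_1e^(t)cos(4t) - 3C_2e^(t)sin(4t) + C_2e^(t)cos(4t)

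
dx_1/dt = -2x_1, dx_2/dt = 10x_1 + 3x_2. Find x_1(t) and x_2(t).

Coefficient matrix A = [[-2, 0], [10, 3]].
Characteristic polynomial det(A - λI) = λ^2 - λ - 6 = 0.
Eigenvalues λ = -2, 3.
For λ=-2: (A-λI) row 2 is [10, 5], so an eigenvector is (-1, 2).
For λ=3: (A-λI) row 1 is [-5, 0], so an eigenvector is (0, -1).
General solution: c_1e^(-2t)(-1,2) + c_2e^(3t)(0,-1).

x_1(t) = -c_1e^(-2t), x_2(t) = 2c_1e^(-2t) - c_2e^(3t)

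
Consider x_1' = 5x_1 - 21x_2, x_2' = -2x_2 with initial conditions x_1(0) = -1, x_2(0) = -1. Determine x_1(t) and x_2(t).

x_1(t) = 2e^(5t) - 3e^(-2t), x_2(t) = -e^(-2t)

Coefficient matrix A = [[5, -21], [0, -2]].
Characteristic polynomial det(A - λI) = λ^2 - 3λ - 10 = 0.
Eigenvalues λ = 5, -2.
For λ=5: (A-λI) row 1 is [0, -21], so an eigenvector is (1, 0).
For λ=-2: (A-λI) row 1 is [7, -21], so an eigenvector is (3, 1).
General solution: c_1e^(5t)(1,0) + c_2e^(-2t)(3,1).
Applying x_1(0)=-1, x_2(0)=-1 gives c_1=2, c_2=-1.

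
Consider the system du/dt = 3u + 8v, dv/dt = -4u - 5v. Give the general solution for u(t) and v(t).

u(t) = K_1e^(-t)sin(4t) - K_1e^(-t)cos(4t) - K_2e^(-t)sin(4t) - K_2e^(-t)cos(4t), v(t) = K_1e^(-t)cos(4t) + K_2e^(-t)sin(4t)

Coefficient matrix A = [[3, 8], [-4, -5]].
Characteristic polynomial det(A - λI) = λ^2 + 2λ + 17 = 0.
Eigenvalues λ = -1 ± 4i (complex conjugate pair).
For λ=-1+4i: an eigenvector is (-1,1) - i(1,0) = (-1 - i, 1).
A real fundamental pair from Re and Im of e^((-1+4i)t)v: X_1 = e^(-t)(cos(4t)·(-1,1) + sin(4t)·(1,0)), X_2 = e^(-t)(sin(4t)·(-1,1) - cos(4t)·(1,0)).
General solution: K_1X_1 + K_2X_2.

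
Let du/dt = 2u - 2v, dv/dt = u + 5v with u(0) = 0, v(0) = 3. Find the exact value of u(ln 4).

A = [[2,-2],[1,5]]; eigenvalues λ = 3, 4.
Eigenvectors: (2,-1) for λ=3, (-1,1) for λ=4.
From the initial condition, c_1 = 3, c_2 = 6.
u(ln 4) = (3)(4^3)(2) + (6)(4^4)(-1) = -1152.

-1152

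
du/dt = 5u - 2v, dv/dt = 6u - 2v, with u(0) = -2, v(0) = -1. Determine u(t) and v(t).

u(t) = -6e^(2t) + 4e^(t), v(t) = -9e^(2t) + 8e^(t)

Coefficient matrix A = [[5, -2], [6, -2]].
Characteristic polynomial det(A - λI) = λ^2 - 3λ + 2 = 0.
Eigenvalues λ = 1, 2.
For λ=1: (A-λI) row 1 is [4, -2], so an eigenvector is (1, 2).
For λ=2: (A-λI) row 1 is [3, -2], so an eigenvector is (-2, -3).
General solution: C_1e^(t)(1,2) + C_2e^(2t)(-2,-3).
Applying u(0)=-2, v(0)=-1 gives C_1=4, C_2=3.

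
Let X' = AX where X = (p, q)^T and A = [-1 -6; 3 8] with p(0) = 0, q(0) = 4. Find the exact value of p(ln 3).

A = [[-1,-6],[3,8]]; eigenvalues λ = 2, 5.
Eigenvectors: (2,-1) for λ=2, (1,-1) for λ=5.
From the initial condition, c_1 = 4, c_2 = -8.
p(ln 3) = (4)(3^2)(2) + (-8)(3^5)(1) = -1872.

-1872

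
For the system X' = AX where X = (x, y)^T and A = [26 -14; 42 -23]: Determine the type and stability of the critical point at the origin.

saddle

A = [[26,-14],[42,-23]]; det(A-λI) = λ^2 - 3λ - 10.
λ = -2, 5: opposite signs.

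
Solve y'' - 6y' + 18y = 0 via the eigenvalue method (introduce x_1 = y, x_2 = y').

Let x_1 = y, x_2 = y'. Then x_1' = x_2 and x_2' = -18x_1 + 6x_2.
A = [[0,1],[-18,6]]; det(A-λI) = λ^2 - 6λ + 18.
Eigenvalues λ = 3 ± 3i.

y(t) = K_1e^(3t)cos(3t) + K_2e^(3t)sin(3t)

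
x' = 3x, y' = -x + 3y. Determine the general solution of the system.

x(t) = -c_2e^(3t), y(t) = c_1e^(3t) + c_2te^(3t) + 2c_2e^(3t)

Coefficient matrix A = [[3, 0], [-1, 3]].
Characteristic polynomial det(A - λI) = λ^2 - 6λ + 9 = 0.
Single eigenvalue λ = 3 with algebraic multiplicity 2.
Eigenvector v = (0,1); generalized eigenvector w with (A-λI)w=v is (-1,2).
General solution: e^(3t)[c_1·v + c_2·(t·v + w)].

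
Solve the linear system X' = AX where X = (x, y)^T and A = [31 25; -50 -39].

x(t) = 2C_1e^(-4t)sin(5t) + C_1e^(-4t)cos(5t) + C_2e^(-4t)sin(5t) - 2C_2e^(-4t)cos(5t), y(t) = -3C_1e^(-4t)sin(5t) - C_1e^(-4t)cos(5t) - C_2e^(-4t)sin(5t) + 3C_2e^(-4t)cos(5t)

Coefficient matrix A = [[31, 25], [-50, -39]].
Characteristic polynomial det(A - λI) = λ^2 + 8λ + 41 = 0.
Eigenvalues λ = -4 ± 5i (complex conjugate pair).
For λ=-4+5i: an eigenvector is (1,-1) - i(2,-3) = (1 - 2i, -1 + 3i).
A real fundamental pair from Re and Im of e^((-4+5i)t)v: X_1 = e^(-4t)(cos(5t)·(1,-1) + sin(5t)·(2,-3)), X_2 = e^(-4t)(sin(5t)·(1,-1) - cos(5t)·(2,-3)).
General solution: C_1X_1 + C_2X_2.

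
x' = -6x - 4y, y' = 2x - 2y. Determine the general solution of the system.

x(t) = C_1e^(-4t)sin(2t) - C_1e^(-4t)cos(2t) - C_2e^(-4t)sin(2t) - C_2e^(-4t)cos(2t), y(t) = -C_1e^(-4t)sin(2t) + C_2e^(-4t)cos(2t)

Coefficient matrix A = [[-6, -4], [2, -2]].
Characteristic polynomial det(A - λI) = λ^2 + 8λ + 20 = 0.
Eigenvalues λ = -4 ± 2i (complex conjugate pair).
For λ=-4+2i: an eigenvector is (-1,0) - i(1,-1) = (-1 - i, 0 + i).
A real fundamental pair from Re and Im of e^((-4+2i)t)v: X_1 = e^(-4t)(cos(2t)·(-1,0) + sin(2t)·(1,-1)), X_2 = e^(-4t)(sin(2t)·(-1,0) - cos(2t)·(1,-1)).
General solution: C_1X_1 + C_2X_2.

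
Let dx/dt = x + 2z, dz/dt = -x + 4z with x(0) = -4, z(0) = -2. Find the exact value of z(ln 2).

-8

A = [[1,2],[-1,4]]; eigenvalues λ = 2, 3.
Eigenvectors: (2,1) for λ=2, (1,1) for λ=3.
From the initial condition, c_1 = -2, c_2 = 0.
z(ln 2) = (-2)(2^2)(1) + (0)(2^3)(1) = -8.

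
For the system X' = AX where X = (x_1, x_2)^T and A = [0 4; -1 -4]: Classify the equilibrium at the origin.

A = [[0,4],[-1,-4]]; det(A-λI) = λ^2 + 4λ + 4.
repeated λ = -2 with a single eigenvector.

stable improper node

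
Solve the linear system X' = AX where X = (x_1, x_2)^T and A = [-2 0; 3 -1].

x_1(t) = K_1e^(-2t), x_2(t) = -3K_1e^(-2t) - K_2e^(-t)

Coefficient matrix A = [[-2, 0], [3, -1]].
Characteristic polynomial det(A - λI) = λ^2 + 3λ + 2 = 0.
Eigenvalues λ = -2, -1.
For λ=-2: (A-λI) row 2 is [3, 1], so an eigenvector is (1, -3).
For λ=-1: (A-λI) row 1 is [-1, 0], so an eigenvector is (0, -1).
General solution: K_1e^(-2t)(1,-3) + K_2e^(-t)(0,-1).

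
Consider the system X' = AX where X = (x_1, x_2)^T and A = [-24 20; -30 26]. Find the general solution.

x_1(t) = -2c_1e^(6t) - c_2e^(-4t), x_2(t) = -3c_1e^(6t) - c_2e^(-4t)

Coefficient matrix A = [[-24, 20], [-30, 26]].
Characteristic polynomial det(A - λI) = λ^2 - 2λ - 24 = 0.
Eigenvalues λ = 6, -4.
For λ=6: (A-λI) row 1 is [-30, 20], so an eigenvector is (-2, -3).
For λ=-4: (A-λI) row 1 is [-20, 20], so an eigenvector is (-1, -1).
General solution: c_1e^(6t)(-2,-3) + c_2e^(-4t)(-1,-1).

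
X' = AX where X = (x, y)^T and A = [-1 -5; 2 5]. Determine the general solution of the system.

Coefficient matrix A = [[-1, -5], [2, 5]].
Characteristic polynomial det(A - λI) = λ^2 - 4λ + 5 = 0.
Eigenvalues λ = 2 ± i (complex conjugate pair).
For λ=2+i: an eigenvector is (-1,1) - i(-2,1) = (-1 + 2i, 1 - i).
A real fundamental pair from Re and Im of e^((2+i)t)v: X_1 = e^(2t)(cos(t)·(-1,1) + sin(t)·(-2,1)), X_2 = e^(2t)(sin(t)·(-1,1) - cos(t)·(-2,1)).
General solution: C_1X_1 + C_2X_2.

x(t) = -2C_1e^(2t)sin(t) - C_1e^(2t)cos(t) - C_2e^(2t)sin(t) + 2C_2e^(2t)cos(t), y(t) = C_1e^(2t)sin(t) + C_1e^(2t)cos(t) + C_2e^(2t)sin(t) - C_2e^(2t)cos(t)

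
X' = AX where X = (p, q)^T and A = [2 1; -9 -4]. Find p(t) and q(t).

Coefficient matrix A = [[2, 1], [-9, -4]].
Characteristic polynomial det(A - λI) = λ^2 + 2λ + 1 = 0.
Single eigenvalue λ = -1 with algebraic multiplicity 2.
Eigenvector v = (1,-3); generalized eigenvector w with (A-λI)w=v is (0,1).
General solution: e^(-t)[C_1·v + C_2·(t·v + w)].

p(t) = C_1e^(-t) + C_2te^(-t), q(t) = -3C_1e^(-t) - 3C_2te^(-t) + C_2e^(-t)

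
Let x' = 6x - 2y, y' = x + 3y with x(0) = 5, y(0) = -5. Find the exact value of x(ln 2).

A = [[6,-2],[1,3]]; eigenvalues λ = 5, 4.
Eigenvectors: (-2,-1) for λ=5, (1,1) for λ=4.
From the initial condition, c_1 = -10, c_2 = -15.
x(ln 2) = (-10)(2^5)(-2) + (-15)(2^4)(1) = 400.

400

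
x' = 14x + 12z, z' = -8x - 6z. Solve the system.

Coefficient matrix A = [[14, 12], [-8, -6]].
Characteristic polynomial det(A - λI) = λ^2 - 8λ + 12 = 0.
Eigenvalues λ = 6, 2.
For λ=6: (A-λI) row 1 is [8, 12], so an eigenvector is (-3, 2).
For λ=2: (A-λI) row 1 is [12, 12], so an eigenvector is (-1, 1).
General solution: K_1e^(6t)(-3,2) + K_2e^(2t)(-1,1).

x(t) = -3K_1e^(6t) - K_2e^(2t), z(t) = 2K_1e^(6t) + K_2e^(2t)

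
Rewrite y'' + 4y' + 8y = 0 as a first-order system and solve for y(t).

Let x_1 = y, x_2 = y'. Then x_1' = x_2 and x_2' = -8x_1 - 4x_2.
A = [[0,1],[-8,-4]]; det(A-λI) = λ^2 + 4λ + 8.
Eigenvalues λ = -2 ± 2i.

y(t) = C_1e^(-2t)cos(2t) + C_2e^(-2t)sin(2t)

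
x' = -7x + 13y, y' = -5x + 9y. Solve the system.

Coefficient matrix A = [[-7, 13], [-5, 9]].
Characteristic polynomial det(A - λI) = λ^2 - 2λ + 2 = 0.
Eigenvalues λ = 1 ± i (complex conjugate pair).
For λ=1+i: an eigenvector is (3,2) - i(2,1) = (3 - 2i, 2 - i).
A real fundamental pair from Re and Im of e^((1+i)t)v: X_1 = e^(t)(cos(t)·(3,2) + sin(t)·(2,1)), X_2 = e^(t)(sin(t)·(3,2) - cos(t)·(2,1)).
General solution: K_1X_1 + K_2X_2.

x(t) = 2K_1e^(t)sin(t) + 3K_1e^(t)cos(t) + 3K_2e^(t)sin(t) - 2K_2e^(t)cos(t), y(t) = K_1e^(t)sin(t) + 2K_1e^(t)cos(t) + 2K_2e^(t)sin(t) - K_2e^(t)cos(t)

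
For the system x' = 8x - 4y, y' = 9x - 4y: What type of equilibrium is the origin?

A = [[8,-4],[9,-4]]; det(A-λI) = λ^2 - 4λ + 4.
repeated λ = 2 with a single eigenvector.

unstable improper node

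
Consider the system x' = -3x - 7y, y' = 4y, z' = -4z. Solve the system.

x(t) = c_1e^(4t) + c_2e^(-3t), y(t) = -c_1e^(4t), z(t) = c_3e^(-4t)

Coefficient matrix A = [[-3, -7, 0], [0, 4, 0], [0, 0, -4]].
det(A - λI) = 0 gives eigenvalues λ = 4, -3, -4.
For λ=4: eigenvector (1,-1,0).
For λ=-3: eigenvector (1,0,0).
For λ=-4: eigenvector (0,0,1).
General solution: c_1e^(4t)(1,-1,0) + c_2e^(-3t)(1,0,0) + c_3e^(-4t)(0,0,1).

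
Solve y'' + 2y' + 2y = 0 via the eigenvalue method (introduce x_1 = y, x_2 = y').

y(t) = c_1e^(-t)cos(t) + c_2e^(-t)sin(t)

Let x_1 = y, x_2 = y'. Then x_1' = x_2 and x_2' = -2x_1 - 2x_2.
A = [[0,1],[-2,-2]]; det(A-λI) = λ^2 + 2λ + 2.
Eigenvalues λ = -1 ± i.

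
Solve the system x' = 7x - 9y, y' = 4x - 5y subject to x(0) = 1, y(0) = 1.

Coefficient matrix A = [[7, -9], [4, -5]].
Characteristic polynomial det(A - λI) = λ^2 - 2λ + 1 = 0.
Single eigenvalue λ = 1 with algebraic multiplicity 2.
Eigenvector v = (3,2); generalized eigenvector w with (A-λI)w=v is (2,1).
General solution: e^(t)[C_1·v + C_2·(t·v + w)].
Applying x(0)=1, y(0)=1 gives C_1=1, C_2=-1.

x(t) = -3te^(t) + e^(t), y(t) = -2te^(t) + e^(t)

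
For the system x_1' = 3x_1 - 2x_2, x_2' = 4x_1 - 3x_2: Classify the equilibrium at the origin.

saddle

A = [[3,-2],[4,-3]]; det(A-λI) = λ^2 - 1.
λ = -1, 1: opposite signs.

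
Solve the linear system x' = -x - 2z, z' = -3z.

Coefficient matrix A = [[-1, -2], [0, -3]].
Characteristic polynomial det(A - λI) = λ^2 + 4λ + 3 = 0.
Eigenvalues λ = -1, -3.
For λ=-1: (A-λI) row 1 is [0, -2], so an eigenvector is (-1, 0).
For λ=-3: (A-λI) row 1 is [2, -2], so an eigenvector is (1, 1).
General solution: C_1e^(-t)(-1,0) + C_2e^(-3t)(1,1).

x(t) = -C_1e^(-t) + C_2e^(-3t), z(t) = C_2e^(-3t)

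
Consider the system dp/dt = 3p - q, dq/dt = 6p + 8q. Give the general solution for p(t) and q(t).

p(t) = -c_1e^(5t) - c_2e^(6t), q(t) = 2c_1e^(5t) + 3c_2e^(6t)

Coefficient matrix A = [[3, -1], [6, 8]].
Characteristic polynomial det(A - λI) = λ^2 - 11λ + 30 = 0.
Eigenvalues λ = 5, 6.
For λ=5: (A-λI) row 1 is [-2, -1], so an eigenvector is (-1, 2).
For λ=6: (A-λI) row 1 is [-3, -1], so an eigenvector is (-1, 3).
General solution: c_1e^(5t)(-1,2) + c_2e^(6t)(-1,3).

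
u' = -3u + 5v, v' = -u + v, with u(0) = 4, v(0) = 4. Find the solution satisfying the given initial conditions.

u(t) = 12e^(-t)sin(t) + 4e^(-t)cos(t), v(t) = 4e^(-t)sin(t) + 4e^(-t)cos(t)

Coefficient matrix A = [[-3, 5], [-1, 1]].
Characteristic polynomial det(A - λI) = λ^2 + 2λ + 2 = 0.
Eigenvalues λ = -1 ± i (complex conjugate pair).
For λ=-1+i: an eigenvector is (2,1) - i(1,0) = (2 - i, 1).
A real fundamental pair from Re and Im of e^((-1+i)t)v: X_1 = e^(-t)(cos(t)·(2,1) + sin(t)·(1,0)), X_2 = e^(-t)(sin(t)·(2,1) - cos(t)·(1,0)).
General solution: K_1X_1 + K_2X_2.
Applying u(0)=4, v(0)=4 gives K_1=4, K_2=4.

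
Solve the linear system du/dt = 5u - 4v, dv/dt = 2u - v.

u(t) = c_1e^(t) + 2c_2e^(3t), v(t) = c_1e^(t) + c_2e^(3t)

Coefficient matrix A = [[5, -4], [2, -1]].
Characteristic polynomial det(A - λI) = λ^2 - 4λ + 3 = 0.
Eigenvalues λ = 1, 3.
For λ=1: (A-λI) row 1 is [4, -4], so an eigenvector is (1, 1).
For λ=3: (A-λI) row 1 is [2, -4], so an eigenvector is (2, 1).
General solution: c_1e^(t)(1,1) + c_2e^(3t)(2,1).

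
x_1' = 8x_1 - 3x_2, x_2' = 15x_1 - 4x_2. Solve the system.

Coefficient matrix A = [[8, -3], [15, -4]].
Characteristic polynomial det(A - λI) = λ^2 - 4λ + 13 = 0.
Eigenvalues λ = 2 ± 3i (complex conjugate pair).
For λ=2+3i: an eigenvector is (0,-1) - i(1,2) = (0 - i, -1 - 2i).
A real fundamental pair from Re and Im of e^((2+3i)t)v: X_1 = e^(2t)(cos(3t)·(0,-1) + sin(3t)·(1,2)), X_2 = e^(2t)(sin(3t)·(0,-1) - cos(3t)·(1,2)).
General solution: K_1X_1 + K_2X_2.

x_1(t) = K_1e^(2t)sin(3t) - K_2e^(2t)cos(3t), x_2(t) = 2K_1e^(2t)sin(3t) - K_1e^(2t)cos(3t) - K_2e^(2t)sin(3t) - 2K_2e^(2t)cos(3t)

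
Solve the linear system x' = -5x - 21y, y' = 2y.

x(t) = -c_1e^(-5t) + 3c_2e^(2t), y(t) = -c_2e^(2t)

Coefficient matrix A = [[-5, -21], [0, 2]].
Characteristic polynomial det(A - λI) = λ^2 + 3λ - 10 = 0.
Eigenvalues λ = -5, 2.
For λ=-5: (A-λI) row 1 is [0, -21], so an eigenvector is (-1, 0).
For λ=2: (A-λI) row 1 is [-7, -21], so an eigenvector is (3, -1).
General solution: c_1e^(-5t)(-1,0) + c_2e^(2t)(3,-1).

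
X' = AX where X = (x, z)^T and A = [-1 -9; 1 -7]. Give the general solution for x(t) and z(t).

x(t) = 3c_1e^(-4t) + 3c_2te^(-4t) + c_2e^(-4t), z(t) = c_1e^(-4t) + c_2te^(-4t)

Coefficient matrix A = [[-1, -9], [1, -7]].
Characteristic polynomial det(A - λI) = λ^2 + 8λ + 16 = 0.
Single eigenvalue λ = -4 with algebraic multiplicity 2.
Eigenvector v = (3,1); generalized eigenvector w with (A-λI)w=v is (1,0).
General solution: e^(-4t)[c_1·v + c_2·(t·v + w)].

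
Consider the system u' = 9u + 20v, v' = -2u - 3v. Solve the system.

u(t) = -K_1e^(3t)sin(2t) + 3K_1e^(3t)cos(2t) + 3K_2e^(3t)sin(2t) + K_2e^(3t)cos(2t), v(t) = -K_1e^(3t)cos(2t) - K_2e^(3t)sin(2t)

Coefficient matrix A = [[9, 20], [-2, -3]].
Characteristic polynomial det(A - λI) = λ^2 - 6λ + 13 = 0.
Eigenvalues λ = 3 ± 2i (complex conjugate pair).
For λ=3+2i: an eigenvector is (3,-1) - i(-1,0) = (3 + i, -1).
A real fundamental pair from Re and Im of e^((3+2i)t)v: X_1 = e^(3t)(cos(2t)·(3,-1) + sin(2t)·(-1,0)), X_2 = e^(3t)(sin(2t)·(3,-1) - cos(2t)·(-1,0)).
General solution: K_1X_1 + K_2X_2.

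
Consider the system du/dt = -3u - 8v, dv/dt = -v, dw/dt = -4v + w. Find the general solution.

Coefficient matrix A = [[-3, -8, 0], [0, -1, 0], [0, -4, 1]].
det(A - λI) = 0 gives eigenvalues λ = -3, 1, -1.
For λ=-3: eigenvector (1,0,0).
For λ=1: eigenvector (0,0,1).
For λ=-1: eigenvector (-4,1,2).
General solution: C_1e^(-3t)(1,0,0) + C_2e^(t)(0,0,1) + C_3e^(-t)(-4,1,2).

u(t) = C_1e^(-3t) - 4C_3e^(-t), v(t) = C_3e^(-t), w(t) = C_2e^(t) + 2C_3e^(-t)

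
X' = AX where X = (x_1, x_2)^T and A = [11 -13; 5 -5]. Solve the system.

Coefficient matrix A = [[11, -13], [5, -5]].
Characteristic polynomial det(A - λI) = λ^2 - 6λ + 10 = 0.
Eigenvalues λ = 3 ± i (complex conjugate pair).
For λ=3+i: an eigenvector is (-3,-2) - i(2,1) = (-3 - 2i, -2 - i).
A real fundamental pair from Re and Im of e^((3+i)t)v: X_1 = e^(3t)(cos(t)·(-3,-2) + sin(t)·(2,1)), X_2 = e^(3t)(sin(t)·(-3,-2) - cos(t)·(2,1)).
General solution: K_1X_1 + K_2X_2.

x_1(t) = 2K_1e^(3t)sin(t) - 3K_1e^(3t)cos(t) - 3K_2e^(3t)sin(t) - 2K_2e^(3t)cos(t), x_2(t) = K_1e^(3t)sin(t) - 2K_1e^(3t)cos(t) - 2K_2e^(3t)sin(t) - K_2e^(3t)cos(t)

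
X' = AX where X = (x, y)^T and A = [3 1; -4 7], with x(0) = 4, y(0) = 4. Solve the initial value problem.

x(t) = -4te^(5t) + 4e^(5t), y(t) = -8te^(5t) + 4e^(5t)

Coefficient matrix A = [[3, 1], [-4, 7]].
Characteristic polynomial det(A - λI) = λ^2 - 10λ + 25 = 0.
Single eigenvalue λ = 5 with algebraic multiplicity 2.
Eigenvector v = (-1,-2); generalized eigenvector w with (A-λI)w=v is (-1,-3).
General solution: e^(5t)[c_1·v + c_2·(t·v + w)].
Applying x(0)=4, y(0)=4 gives c_1=-8, c_2=4.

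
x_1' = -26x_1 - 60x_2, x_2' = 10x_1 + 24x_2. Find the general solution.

Coefficient matrix A = [[-26, -60], [10, 24]].
Characteristic polynomial det(A - λI) = λ^2 + 2λ - 24 = 0.
Eigenvalues λ = 4, -6.
For λ=4: (A-λI) row 1 is [-30, -60], so an eigenvector is (-2, 1).
For λ=-6: (A-λI) row 1 is [-20, -60], so an eigenvector is (-3, 1).
General solution: K_1e^(4t)(-2,1) + K_2e^(-6t)(-3,1).

x_1(t) = -2K_1e^(4t) - 3K_2e^(-6t), x_2(t) = K_1e^(4t) + K_2e^(-6t)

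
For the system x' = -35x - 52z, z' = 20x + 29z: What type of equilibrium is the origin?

A = [[-35,-52],[20,29]]; det(A-λI) = λ^2 + 6λ + 25.
λ = -3 ± 4i: negative real part.

stable spiral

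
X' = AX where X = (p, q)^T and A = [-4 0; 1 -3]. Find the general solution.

Coefficient matrix A = [[-4, 0], [1, -3]].
Characteristic polynomial det(A - λI) = λ^2 + 7λ + 12 = 0.
Eigenvalues λ = -3, -4.
For λ=-3: (A-λI) row 1 is [-1, 0], so an eigenvector is (0, 1).
For λ=-4: (A-λI) row 2 is [1, 1], so an eigenvector is (-1, 1).
General solution: C_1e^(-3t)(0,1) + C_2e^(-4t)(-1,1).

p(t) = -C_2e^(-4t), q(t) = C_1e^(-3t) + C_2e^(-4t)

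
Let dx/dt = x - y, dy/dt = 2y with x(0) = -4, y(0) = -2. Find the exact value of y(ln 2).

-8

A = [[1,-1],[0,2]]; eigenvalues λ = 2, 1.
Eigenvectors: (1,-1) for λ=2, (1,0) for λ=1.
From the initial condition, c_1 = 2, c_2 = -6.
y(ln 2) = (2)(2^2)(-1) + (-6)(2^1)(0) = -8.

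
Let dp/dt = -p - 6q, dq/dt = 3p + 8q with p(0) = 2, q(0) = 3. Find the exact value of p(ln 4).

-8032

A = [[-1,-6],[3,8]]; eigenvalues λ = 2, 5.
Eigenvectors: (-2,1) for λ=2, (1,-1) for λ=5.
From the initial condition, c_1 = -5, c_2 = -8.
p(ln 4) = (-5)(4^2)(-2) + (-8)(4^5)(1) = -8032.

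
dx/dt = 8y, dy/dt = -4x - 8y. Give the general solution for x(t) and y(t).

Coefficient matrix A = [[0, 8], [-4, -8]].
Characteristic polynomial det(A - λI) = λ^2 + 8λ + 32 = 0.
Eigenvalues λ = -4 ± 4i (complex conjugate pair).
For λ=-4+4i: an eigenvector is (-1,1) - i(1,0) = (-1 - i, 1).
A real fundamental pair from Re and Im of e^((-4+4i)t)v: X_1 = e^(-4t)(cos(4t)·(-1,1) + sin(4t)·(1,0)), X_2 = e^(-4t)(sin(4t)·(-1,1) - cos(4t)·(1,0)).
General solution: K_1X_1 + K_2X_2.

x(t) = K_1e^(-4t)sin(4t) - K_1e^(-4t)cos(4t) - K_2e^(-4t)sin(4t) - K_2e^(-4t)cos(4t), y(t) = K_1e^(-4t)cos(4t) + K_2e^(-4t)sin(4t)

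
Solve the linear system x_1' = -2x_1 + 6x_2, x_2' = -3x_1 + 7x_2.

x_1(t) = K_1e^(4t) - 2K_2e^(t), x_2(t) = K_1e^(4t) - K_2e^(t)

Coefficient matrix A = [[-2, 6], [-3, 7]].
Characteristic polynomial det(A - λI) = λ^2 - 5λ + 4 = 0.
Eigenvalues λ = 4, 1.
For λ=4: (A-λI) row 1 is [-6, 6], so an eigenvector is (1, 1).
For λ=1: (A-λI) row 1 is [-3, 6], so an eigenvector is (-2, -1).
General solution: K_1e^(4t)(1,1) + K_2e^(t)(-2,-1).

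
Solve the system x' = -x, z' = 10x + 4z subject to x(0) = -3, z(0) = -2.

Coefficient matrix A = [[-1, 0], [10, 4]].
Characteristic polynomial det(A - λI) = λ^2 - 3λ - 4 = 0.
Eigenvalues λ = -1, 4.
For λ=-1: (A-λI) row 2 is [10, 5], so an eigenvector is (-1, 2).
For λ=4: (A-λI) row 1 is [-5, 0], so an eigenvector is (0, 1).
General solution: K_1e^(-t)(-1,2) + K_2e^(4t)(0,1).
Applying x(0)=-3, z(0)=-2 gives K_1=3, K_2=-8.

x(t) = -3e^(-t), z(t) = -8e^(4t) + 6e^(-t)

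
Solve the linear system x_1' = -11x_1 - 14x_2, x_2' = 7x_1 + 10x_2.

x_1(t) = c_1e^(3t) - 2c_2e^(-4t), x_2(t) = -c_1e^(3t) + c_2e^(-4t)

Coefficient matrix A = [[-11, -14], [7, 10]].
Characteristic polynomial det(A - λI) = λ^2 + λ - 12 = 0.
Eigenvalues λ = 3, -4.
For λ=3: (A-λI) row 1 is [-14, -14], so an eigenvector is (1, -1).
For λ=-4: (A-λI) row 1 is [-7, -14], so an eigenvector is (-2, 1).
General solution: c_1e^(3t)(1,-1) + c_2e^(-4t)(-2,1).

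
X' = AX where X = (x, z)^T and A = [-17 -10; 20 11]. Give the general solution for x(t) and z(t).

x(t) = -K_1e^(-3t)sin(2t) - 2K_1e^(-3t)cos(2t) - 2K_2e^(-3t)sin(2t) + K_2e^(-3t)cos(2t), z(t) = K_1e^(-3t)sin(2t) + 3K_1e^(-3t)cos(2t) + 3K_2e^(-3t)sin(2t) - K_2e^(-3t)cos(2t)

Coefficient matrix A = [[-17, -10], [20, 11]].
Characteristic polynomial det(A - λI) = λ^2 + 6λ + 13 = 0.
Eigenvalues λ = -3 ± 2i (complex conjugate pair).
For λ=-3+2i: an eigenvector is (-2,3) - i(-1,1) = (-2 + i, 3 - i).
A real fundamental pair from Re and Im of e^((-3+2i)t)v: X_1 = e^(-3t)(cos(2t)·(-2,3) + sin(2t)·(-1,1)), X_2 = e^(-3t)(sin(2t)·(-2,3) - cos(2t)·(-1,1)).
General solution: K_1X_1 + K_2X_2.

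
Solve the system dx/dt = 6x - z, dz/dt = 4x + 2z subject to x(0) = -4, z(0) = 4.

x(t) = -12te^(4t) - 4e^(4t), z(t) = -24te^(4t) + 4e^(4t)

Coefficient matrix A = [[6, -1], [4, 2]].
Characteristic polynomial det(A - λI) = λ^2 - 8λ + 16 = 0.
Single eigenvalue λ = 4 with algebraic multiplicity 2.
Eigenvector v = (1,2); generalized eigenvector w with (A-λI)w=v is (1,1).
General solution: e^(4t)[c_1·v + c_2·(t·v + w)].
Applying x(0)=-4, z(0)=4 gives c_1=8, c_2=-12.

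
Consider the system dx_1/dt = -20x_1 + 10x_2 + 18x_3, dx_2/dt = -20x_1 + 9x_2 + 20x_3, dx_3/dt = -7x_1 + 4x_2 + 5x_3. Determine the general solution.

x_1(t) = -4K_1e^(-3t) + 2K_2e^(-t) + K_3e^(-2t), x_2(t) = -5K_1e^(-3t) + 2K_2e^(-t), x_3(t) = -K_1e^(-3t) + K_2e^(-t) + K_3e^(-2t)

Coefficient matrix A = [[-20, 10, 18], [-20, 9, 20], [-7, 4, 5]].
det(A - λI) = 0 gives eigenvalues λ = -3, -1, -2.
For λ=-3: eigenvector (-4,-5,-1).
For λ=-1: eigenvector (2,2,1).
For λ=-2: eigenvector (1,0,1).
General solution: K_1e^(-3t)(-4,-5,-1) + K_2e^(-t)(2,2,1) + K_3e^(-2t)(1,0,1).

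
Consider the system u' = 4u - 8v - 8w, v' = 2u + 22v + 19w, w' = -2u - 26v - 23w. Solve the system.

Coefficient matrix A = [[4, -8, -8], [2, 22, 19], [-2, -26, -23]].
det(A - λI) = 0 gives eigenvalues λ = 4, 3, -4.
For λ=4: eigenvector (1,2,-2).
For λ=3: eigenvector (0,-1,1).
For λ=-4: eigenvector (1,-3,4).
General solution: C_1e^(4t)(1,2,-2) + C_2e^(3t)(0,-1,1) + C_3e^(-4t)(1,-3,4).

u(t) = C_1e^(4t) + C_3e^(-4t), v(t) = 2C_1e^(4t) - C_2e^(3t) - 3C_3e^(-4t), w(t) = -2C_1e^(4t) + C_2e^(3t) + 4C_3e^(-4t)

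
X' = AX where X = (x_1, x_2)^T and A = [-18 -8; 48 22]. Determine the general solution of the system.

Coefficient matrix A = [[-18, -8], [48, 22]].
Characteristic polynomial det(A - λI) = λ^2 - 4λ - 12 = 0.
Eigenvalues λ = -2, 6.
For λ=-2: (A-λI) row 1 is [-16, -8], so an eigenvector is (-1, 2).
For λ=6: (A-λI) row 1 is [-24, -8], so an eigenvector is (1, -3).
General solution: c_1e^(-2t)(-1,2) + c_2e^(6t)(1,-3).

x_1(t) = -c_1e^(-2t) + c_2e^(6t), x_2(t) = 2c_1e^(-2t) - 3c_2e^(6t)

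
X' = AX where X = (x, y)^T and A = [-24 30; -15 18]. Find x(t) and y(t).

x(t) = -C_1e^(-3t)sin(3t) + 3C_1e^(-3t)cos(3t) + 3C_2e^(-3t)sin(3t) + C_2e^(-3t)cos(3t), y(t) = -C_1e^(-3t)sin(3t) + 2C_1e^(-3t)cos(3t) + 2C_2e^(-3t)sin(3t) + C_2e^(-3t)cos(3t)

Coefficient matrix A = [[-24, 30], [-15, 18]].
Characteristic polynomial det(A - λI) = λ^2 + 6λ + 18 = 0.
Eigenvalues λ = -3 ± 3i (complex conjugate pair).
For λ=-3+3i: an eigenvector is (3,2) - i(-1,-1) = (3 + i, 2 + i).
A real fundamental pair from Re and Im of e^((-3+3i)t)v: X_1 = e^(-3t)(cos(3t)·(3,2) + sin(3t)·(-1,-1)), X_2 = e^(-3t)(sin(3t)·(3,2) - cos(3t)·(-1,-1)).
General solution: C_1X_1 + C_2X_2.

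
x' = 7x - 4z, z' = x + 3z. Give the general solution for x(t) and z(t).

Coefficient matrix A = [[7, -4], [1, 3]].
Characteristic polynomial det(A - λI) = λ^2 - 10λ + 25 = 0.
Single eigenvalue λ = 5 with algebraic multiplicity 2.
Eigenvector v = (-2,-1); generalized eigenvector w with (A-λI)w=v is (1,1).
General solution: e^(5t)[c_1·v + c_2·(t·v + w)].

x(t) = -2c_1e^(5t) - 2c_2te^(5t) + c_2e^(5t), z(t) = -c_1e^(5t) - c_2te^(5t) + c_2e^(5t)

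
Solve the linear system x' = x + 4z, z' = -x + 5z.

Coefficient matrix A = [[1, 4], [-1, 5]].
Characteristic polynomial det(A - λI) = λ^2 - 6λ + 9 = 0.
Single eigenvalue λ = 3 with algebraic multiplicity 2.
Eigenvector v = (2,1); generalized eigenvector w with (A-λI)w=v is (1,1).
General solution: e^(3t)[K_1·v + K_2·(t·v + w)].

x(t) = 2K_1e^(3t) + 2K_2te^(3t) + K_2e^(3t), z(t) = K_1e^(3t) + K_2te^(3t) + K_2e^(3t)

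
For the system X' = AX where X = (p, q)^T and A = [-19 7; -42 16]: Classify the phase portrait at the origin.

saddle

A = [[-19,7],[-42,16]]; det(A-λI) = λ^2 + 3λ - 10.
λ = -5, 2: opposite signs.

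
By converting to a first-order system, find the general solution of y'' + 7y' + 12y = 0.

Let x_1 = y, x_2 = y'. Then x_1' = x_2 and x_2' = -12x_1 - 7x_2.
A = [[0,1],[-12,-7]]; det(A-λI) = λ^2 + 7λ + 12.
Eigenvalues λ = -4, -3 with eigenvectors (1,-4), (1,-3).

y(t) = C_1e^(-4t) + C_2e^(-3t)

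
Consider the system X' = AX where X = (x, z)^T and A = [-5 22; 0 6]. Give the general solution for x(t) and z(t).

x(t) = -C_1e^(-5t) + 2C_2e^(6t), z(t) = C_2e^(6t)

Coefficient matrix A = [[-5, 22], [0, 6]].
Characteristic polynomial det(A - λI) = λ^2 - λ - 30 = 0.
Eigenvalues λ = -5, 6.
For λ=-5: (A-λI) row 1 is [0, 22], so an eigenvector is (-1, 0).
For λ=6: (A-λI) row 1 is [-11, 22], so an eigenvector is (2, 1).
General solution: C_1e^(-5t)(-1,0) + C_2e^(6t)(2,1).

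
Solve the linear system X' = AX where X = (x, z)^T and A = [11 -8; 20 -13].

x(t) = c_1e^(-t)sin(4t) - c_1e^(-t)cos(4t) - c_2e^(-t)sin(4t) - c_2e^(-t)cos(4t), z(t) = c_1e^(-t)sin(4t) - 2c_1e^(-t)cos(4t) - 2c_2e^(-t)sin(4t) - c_2e^(-t)cos(4t)

Coefficient matrix A = [[11, -8], [20, -13]].
Characteristic polynomial det(A - λI) = λ^2 + 2λ + 17 = 0.
Eigenvalues λ = -1 ± 4i (complex conjugate pair).
For λ=-1+4i: an eigenvector is (-1,-2) - i(1,1) = (-1 - i, -2 - i).
A real fundamental pair from Re and Im of e^((-1+4i)t)v: X_1 = e^(-t)(cos(4t)·(-1,-2) + sin(4t)·(1,1)), X_2 = e^(-t)(sin(4t)·(-1,-2) - cos(4t)·(1,1)).
General solution: c_1X_1 + c_2X_2.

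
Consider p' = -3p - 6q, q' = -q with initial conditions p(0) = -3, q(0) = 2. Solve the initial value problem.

p(t) = -6e^(-t) + 3e^(-3t), q(t) = 2e^(-t)

Coefficient matrix A = [[-3, -6], [0, -1]].
Characteristic polynomial det(A - λI) = λ^2 + 4λ + 3 = 0.
Eigenvalues λ = -1, -3.
For λ=-1: (A-λI) row 1 is [-2, -6], so an eigenvector is (3, -1).
For λ=-3: (A-λI) row 1 is [0, -6], so an eigenvector is (1, 0).
General solution: K_1e^(-t)(3,-1) + K_2e^(-3t)(1,0).
Applying p(0)=-3, q(0)=2 gives K_1=-2, K_2=3.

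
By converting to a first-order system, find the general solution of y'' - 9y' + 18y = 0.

y(t) = K_1e^(3t) + K_2e^(6t)

Let x_1 = y, x_2 = y'. Then x_1' = x_2 and x_2' = -18x_1 + 9x_2.
A = [[0,1],[-18,9]]; det(A-λI) = λ^2 - 9λ + 18.
Eigenvalues λ = 3, 6 with eigenvectors (1,3), (1,6).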